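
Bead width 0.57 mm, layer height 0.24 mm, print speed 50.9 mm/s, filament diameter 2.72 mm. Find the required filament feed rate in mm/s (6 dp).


Q = 0.57 * 0.24 * 50.9 = 6.96312 mm^3/s
A_fil = pi*(2.72/2)^2 = 5.81068977 mm^2
v_feed = 6.96312 / 5.81068977 = 1.198329 mm/s


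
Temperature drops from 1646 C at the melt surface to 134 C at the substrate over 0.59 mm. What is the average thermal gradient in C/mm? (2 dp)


G = (1646-134)/0.59 = 2562.71 C/mm


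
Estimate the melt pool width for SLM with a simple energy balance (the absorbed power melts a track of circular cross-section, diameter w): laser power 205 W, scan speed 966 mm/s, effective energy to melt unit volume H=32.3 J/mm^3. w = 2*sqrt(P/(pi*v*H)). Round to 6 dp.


w = 2*sqrt(205/(pi*966*32.3)) = 0.091462 mm


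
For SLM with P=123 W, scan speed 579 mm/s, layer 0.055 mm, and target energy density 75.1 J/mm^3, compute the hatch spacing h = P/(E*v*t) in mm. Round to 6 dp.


h = 123 / (75.1*579*0.055) = 0.051431 mm


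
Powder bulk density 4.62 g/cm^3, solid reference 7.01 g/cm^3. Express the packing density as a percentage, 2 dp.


Packing = (4.62/7.01)*100 = 65.91 %


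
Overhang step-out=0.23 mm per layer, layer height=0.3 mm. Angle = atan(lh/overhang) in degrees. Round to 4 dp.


angle = atan(0.3/0.23) = 52.5238 degrees


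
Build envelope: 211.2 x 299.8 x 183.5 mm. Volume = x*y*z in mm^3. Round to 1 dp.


V = 211.2 * 299.8 * 183.5 = 11618809.0 mm^3


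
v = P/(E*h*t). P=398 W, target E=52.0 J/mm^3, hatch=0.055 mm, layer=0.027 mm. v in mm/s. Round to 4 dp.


v = 398 / (52.0*0.055*0.027) = 5154.1052 mm/s


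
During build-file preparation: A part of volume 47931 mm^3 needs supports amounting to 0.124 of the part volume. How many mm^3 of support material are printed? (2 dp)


V_support = 47931 * 0.124 = 5943.44 mm^3


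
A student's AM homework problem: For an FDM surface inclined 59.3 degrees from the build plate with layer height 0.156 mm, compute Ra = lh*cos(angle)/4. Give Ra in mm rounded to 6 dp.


Ra = 0.156 * cos(59.3) / 4 = 0.019911 mm


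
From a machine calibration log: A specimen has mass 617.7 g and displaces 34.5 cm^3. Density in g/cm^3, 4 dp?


rho = 617.7 / 34.5 = 17.9043 g/cm^3


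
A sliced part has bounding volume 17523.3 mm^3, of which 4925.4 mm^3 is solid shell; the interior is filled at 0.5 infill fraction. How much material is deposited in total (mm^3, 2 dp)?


V_infill = (17523.3 - 4925.4) * 0.5 = 6298.95
V_total = 4925.4 + 6298.95 = 11224.35 mm^3


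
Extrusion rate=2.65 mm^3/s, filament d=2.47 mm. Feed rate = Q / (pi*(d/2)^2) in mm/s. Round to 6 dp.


A = pi*(2.47/2)^2 = 4.791636
v = 2.65 / 4.791636 = 0.553047 mm/s


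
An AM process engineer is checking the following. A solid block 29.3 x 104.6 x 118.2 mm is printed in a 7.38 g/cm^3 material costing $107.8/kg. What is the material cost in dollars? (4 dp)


V = 29.3 * 104.6 * 118.2 = 362256.996 mm^3 = 362.256996 cm^3
Mass = 362.256996 * 7.38 / 1000 = 2.67345663 kg
Cost = 2.67345663 * 107.8 = 288.1986 $


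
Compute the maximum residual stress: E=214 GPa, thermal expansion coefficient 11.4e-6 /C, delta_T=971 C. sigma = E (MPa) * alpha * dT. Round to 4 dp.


sigma = 214*1000 * 11.4e-6 * 971 = 2368.8516 MPa


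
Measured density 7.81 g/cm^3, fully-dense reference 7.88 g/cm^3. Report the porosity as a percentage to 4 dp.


Porosity = (1-7.81/7.88)*100 = 0.8883 %


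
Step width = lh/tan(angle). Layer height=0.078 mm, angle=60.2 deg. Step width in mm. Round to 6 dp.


step = 0.078 / tan(60.2) = 0.044671 mm


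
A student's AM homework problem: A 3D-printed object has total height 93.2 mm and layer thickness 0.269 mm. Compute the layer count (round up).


Layers = ceil(93.2/0.269) = 347


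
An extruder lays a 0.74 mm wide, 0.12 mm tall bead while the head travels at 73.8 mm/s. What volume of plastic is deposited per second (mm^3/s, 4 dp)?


Rate = 0.74 * 0.12 * 73.8 = 6.5534 mm^3/s


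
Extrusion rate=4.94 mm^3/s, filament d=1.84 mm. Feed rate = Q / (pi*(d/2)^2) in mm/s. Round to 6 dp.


A = pi*(1.84/2)^2 = 2.659044
v = 4.94 / 2.659044 = 1.857811 mm/s


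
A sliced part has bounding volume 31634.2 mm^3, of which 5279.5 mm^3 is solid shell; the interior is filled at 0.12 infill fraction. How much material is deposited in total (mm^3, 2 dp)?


V_infill = (31634.2 - 5279.5) * 0.12 = 3162.56
V_total = 5279.5 + 3162.56 = 8442.06 mm^3


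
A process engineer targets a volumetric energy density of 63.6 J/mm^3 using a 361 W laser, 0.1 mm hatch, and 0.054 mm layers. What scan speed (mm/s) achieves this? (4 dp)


v = 361 / (63.6*0.1*0.054) = 1051.1297 mm/s


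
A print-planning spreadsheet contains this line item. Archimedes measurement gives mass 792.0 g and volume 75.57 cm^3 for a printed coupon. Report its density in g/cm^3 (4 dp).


rho = 792.0 / 75.57 = 10.4803 g/cm^3


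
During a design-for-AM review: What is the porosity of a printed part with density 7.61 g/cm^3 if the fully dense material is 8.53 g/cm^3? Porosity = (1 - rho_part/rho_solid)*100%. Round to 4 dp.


Porosity = (1-7.61/8.53)*100 = 10.7855 %


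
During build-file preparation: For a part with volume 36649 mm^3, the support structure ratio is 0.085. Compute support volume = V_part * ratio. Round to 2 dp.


V_support = 36649 * 0.085 = 3115.17 mm^3


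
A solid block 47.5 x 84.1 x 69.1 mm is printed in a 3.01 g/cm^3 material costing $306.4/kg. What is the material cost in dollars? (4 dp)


V = 47.5 * 84.1 * 69.1 = 276037.225 mm^3 = 276.037225 cm^3
Mass = 276.037225 * 3.01 / 1000 = 0.83087205 kg
Cost = 0.83087205 * 306.4 = 254.5792 $


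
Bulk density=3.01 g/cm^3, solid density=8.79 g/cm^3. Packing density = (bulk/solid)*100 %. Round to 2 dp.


Packing = (3.01/8.79)*100 = 34.24 %


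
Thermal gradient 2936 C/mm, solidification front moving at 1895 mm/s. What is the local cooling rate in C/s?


CR = 2936 * 1895 = 5563720 C/s


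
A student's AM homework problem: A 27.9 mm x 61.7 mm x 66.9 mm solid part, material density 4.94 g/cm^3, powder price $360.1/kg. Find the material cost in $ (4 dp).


V = 27.9 * 61.7 * 66.9 = 115163.667 mm^3 = 115.163667 cm^3
Mass = 115.163667 * 4.94 / 1000 = 0.56890851 kg
Cost = 0.56890851 * 360.1 = 204.864 $


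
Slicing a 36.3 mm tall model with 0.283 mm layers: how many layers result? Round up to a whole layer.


Layers = ceil(36.3/0.283) = 129


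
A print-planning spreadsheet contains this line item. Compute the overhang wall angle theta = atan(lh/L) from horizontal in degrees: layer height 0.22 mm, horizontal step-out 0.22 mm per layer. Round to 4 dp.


angle = atan(0.22/0.22) = 45.0 degrees


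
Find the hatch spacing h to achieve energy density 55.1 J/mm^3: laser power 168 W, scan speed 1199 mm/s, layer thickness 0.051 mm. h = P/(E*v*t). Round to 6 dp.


h = 168 / (55.1*1199*0.051) = 0.049862 mm


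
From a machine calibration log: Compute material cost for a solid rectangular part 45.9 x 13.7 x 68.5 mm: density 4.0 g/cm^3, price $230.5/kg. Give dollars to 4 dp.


V = 45.9 * 13.7 * 68.5 = 43074.855 mm^3 = 43.074855 cm^3
Mass = 43.074855 * 4.0 / 1000 = 0.17229942 kg
Cost = 0.17229942 * 230.5 = 39.715 $


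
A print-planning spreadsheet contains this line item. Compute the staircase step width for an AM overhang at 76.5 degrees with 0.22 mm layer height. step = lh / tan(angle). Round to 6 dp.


step = 0.22 / tan(76.5) = 0.052817 mm


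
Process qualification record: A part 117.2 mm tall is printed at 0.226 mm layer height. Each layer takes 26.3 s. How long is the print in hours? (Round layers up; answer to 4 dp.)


Layers = ceil(117.2/0.226) = 519
t = 519 * 26.3 / 3600 = 3.7916 hrs


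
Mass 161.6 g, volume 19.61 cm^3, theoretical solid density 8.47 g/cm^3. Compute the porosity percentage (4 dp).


rho_part = 161.6 / 19.61 = 8.24069352 g/cm^3
Porosity = (1 - 8.24069352/8.47)*100 = 2.7073 %


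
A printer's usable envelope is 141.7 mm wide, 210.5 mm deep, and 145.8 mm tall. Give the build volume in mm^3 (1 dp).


V = 141.7 * 210.5 * 145.8 = 4348900.5 mm^3


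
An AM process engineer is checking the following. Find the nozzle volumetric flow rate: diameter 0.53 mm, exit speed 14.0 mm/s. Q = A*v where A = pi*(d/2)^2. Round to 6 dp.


A = pi*(0.53/2)^2 = 0.22061834 mm^2
Q = 0.22061834 * 14.0 = 3.088657 mm^3/s


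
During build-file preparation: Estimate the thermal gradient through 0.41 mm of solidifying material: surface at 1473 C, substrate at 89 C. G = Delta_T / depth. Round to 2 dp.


G = (1473-89)/0.41 = 3375.61 C/mm


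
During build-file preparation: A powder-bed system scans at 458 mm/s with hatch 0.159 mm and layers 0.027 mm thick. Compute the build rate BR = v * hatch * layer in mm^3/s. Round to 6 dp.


Rate = 458 * 0.159 * 0.027 = 1.966194 mm^3/s


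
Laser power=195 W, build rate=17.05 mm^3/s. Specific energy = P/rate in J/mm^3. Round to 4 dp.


SE = 195 / 17.05 = 11.437 J/mm^3


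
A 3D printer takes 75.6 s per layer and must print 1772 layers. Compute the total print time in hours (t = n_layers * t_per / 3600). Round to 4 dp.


t = 1772 * 75.6 / 3600 = 37.212 hrs


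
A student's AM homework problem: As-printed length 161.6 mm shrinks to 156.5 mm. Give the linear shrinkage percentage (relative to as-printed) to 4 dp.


Shrinkage = ((161.6-156.5)/161.6)*100 = 3.1559 %


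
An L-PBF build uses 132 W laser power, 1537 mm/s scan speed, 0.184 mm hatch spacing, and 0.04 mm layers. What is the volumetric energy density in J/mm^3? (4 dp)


E = 132 / (1537*0.184*0.04) = 11.6687 J/mm^3


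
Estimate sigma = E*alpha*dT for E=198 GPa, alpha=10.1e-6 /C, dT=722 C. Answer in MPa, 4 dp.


sigma = 198*1000 * 10.1e-6 * 722 = 1443.8556 MPa


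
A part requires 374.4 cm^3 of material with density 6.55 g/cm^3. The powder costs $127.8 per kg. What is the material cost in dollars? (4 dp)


Mass = 374.4*6.55/1000 = 2.45232 kg
Cost = 2.45232 * 127.8 = 313.4065 $


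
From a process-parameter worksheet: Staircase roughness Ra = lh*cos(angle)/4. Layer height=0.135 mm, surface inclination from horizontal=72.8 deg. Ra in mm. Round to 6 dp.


Ra = 0.135 * cos(72.8) / 4 = 0.00998 mm


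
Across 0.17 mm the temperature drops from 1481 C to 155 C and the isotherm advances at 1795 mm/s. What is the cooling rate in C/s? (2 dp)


G = (1481-155)/0.17 = 7800.0 C/mm
CR = 7800.0 * 1795 = 14001000.0 C/s


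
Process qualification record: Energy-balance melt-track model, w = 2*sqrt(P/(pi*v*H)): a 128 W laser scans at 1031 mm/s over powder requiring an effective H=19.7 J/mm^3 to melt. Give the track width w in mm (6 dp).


w = 2*sqrt(128/(pi*1031*19.7)) = 0.089577 mm


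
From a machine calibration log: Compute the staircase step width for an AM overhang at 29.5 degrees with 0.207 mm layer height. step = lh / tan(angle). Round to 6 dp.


step = 0.207 / tan(29.5) = 0.365871 mm


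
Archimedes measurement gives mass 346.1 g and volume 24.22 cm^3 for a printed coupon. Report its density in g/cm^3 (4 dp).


rho = 346.1 / 24.22 = 14.2898 g/cm^3


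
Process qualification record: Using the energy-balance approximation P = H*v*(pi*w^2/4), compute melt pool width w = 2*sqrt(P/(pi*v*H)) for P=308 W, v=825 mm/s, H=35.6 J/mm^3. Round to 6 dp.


w = 2*sqrt(308/(pi*825*35.6)) = 0.115552 mm


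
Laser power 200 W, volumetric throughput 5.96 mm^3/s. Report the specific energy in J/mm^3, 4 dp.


SE = 200 / 5.96 = 33.557 J/mm^3


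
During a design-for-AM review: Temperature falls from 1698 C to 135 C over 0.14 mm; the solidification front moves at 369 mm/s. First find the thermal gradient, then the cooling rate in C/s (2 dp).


G = (1698-135)/0.14 = 11164.28571429 C/mm
CR = 11164.28571429 * 369 = 4119621.43 C/s


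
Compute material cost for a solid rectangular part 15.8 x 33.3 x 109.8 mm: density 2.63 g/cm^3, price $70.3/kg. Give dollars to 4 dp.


V = 15.8 * 33.3 * 109.8 = 57770.172 mm^3 = 57.770172 cm^3
Mass = 57.770172 * 2.63 / 1000 = 0.15193555 kg
Cost = 0.15193555 * 70.3 = 10.6811 $


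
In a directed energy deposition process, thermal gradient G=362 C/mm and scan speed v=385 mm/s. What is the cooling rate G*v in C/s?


CR = 362 * 385 = 139370 C/s


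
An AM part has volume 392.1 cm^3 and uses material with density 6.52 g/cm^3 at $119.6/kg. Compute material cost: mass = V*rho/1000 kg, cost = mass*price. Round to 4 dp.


Mass = 392.1*6.52/1000 = 2.556492 kg
Cost = 2.556492 * 119.6 = 305.7564 $


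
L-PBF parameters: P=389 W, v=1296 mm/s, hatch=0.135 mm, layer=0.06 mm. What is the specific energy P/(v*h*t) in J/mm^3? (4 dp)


Build rate = 1296 * 0.135 * 0.06 = 10.4976 mm^3/s
SE = 389 / 10.4976 = 37.0561 J/mm^3


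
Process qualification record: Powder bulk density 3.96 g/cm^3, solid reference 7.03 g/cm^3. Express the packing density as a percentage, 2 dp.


Packing = (3.96/7.03)*100 = 56.33 %


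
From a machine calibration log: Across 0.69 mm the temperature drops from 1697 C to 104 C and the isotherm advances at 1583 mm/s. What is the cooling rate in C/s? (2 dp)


G = (1697-104)/0.69 = 2308.69565217 C/mm
CR = 2308.69565217 * 1583 = 3654665.22 C/s


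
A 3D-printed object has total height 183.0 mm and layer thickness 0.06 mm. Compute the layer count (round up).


Layers = ceil(183.0/0.06) = 3050


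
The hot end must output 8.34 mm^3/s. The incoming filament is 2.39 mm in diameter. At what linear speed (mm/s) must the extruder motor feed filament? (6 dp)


A = pi*(2.39/2)^2 = 4.486273
v = 8.34 / 4.486273 = 1.859004 mm/s


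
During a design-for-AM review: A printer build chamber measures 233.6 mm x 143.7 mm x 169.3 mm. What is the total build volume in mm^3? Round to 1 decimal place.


V = 233.6 * 143.7 * 169.3 = 5683116.6 mm^3


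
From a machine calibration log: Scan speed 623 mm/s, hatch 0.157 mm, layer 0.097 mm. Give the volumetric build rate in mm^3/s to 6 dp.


Rate = 623 * 0.157 * 0.097 = 9.487667 mm^3/s


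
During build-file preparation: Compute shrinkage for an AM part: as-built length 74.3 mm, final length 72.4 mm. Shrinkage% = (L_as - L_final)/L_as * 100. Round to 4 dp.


Shrinkage = ((74.3-72.4)/74.3)*100 = 2.5572 %


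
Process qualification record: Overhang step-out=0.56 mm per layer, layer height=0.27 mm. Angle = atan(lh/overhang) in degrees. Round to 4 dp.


angle = atan(0.27/0.56) = 25.7407 degrees


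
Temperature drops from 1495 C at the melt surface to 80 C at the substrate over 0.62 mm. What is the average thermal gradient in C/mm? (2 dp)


G = (1495-80)/0.62 = 2282.26 C/mm


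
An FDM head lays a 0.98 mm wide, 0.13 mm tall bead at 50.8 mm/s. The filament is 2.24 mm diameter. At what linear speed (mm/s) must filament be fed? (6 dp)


Q = 0.98 * 0.13 * 50.8 = 6.47192 mm^3/s
A_fil = pi*(2.24/2)^2 = 3.94081382 mm^2
v_feed = 6.47192 / 3.94081382 = 1.64228 mm/s


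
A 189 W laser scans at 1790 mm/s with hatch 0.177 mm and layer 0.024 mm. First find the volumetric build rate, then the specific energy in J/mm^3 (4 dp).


Build rate = 1790 * 0.177 * 0.024 = 7.60392 mm^3/s
SE = 189 / 7.60392 = 24.8556 J/mm^3


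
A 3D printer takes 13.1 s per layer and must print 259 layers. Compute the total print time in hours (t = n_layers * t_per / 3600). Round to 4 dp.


t = 259 * 13.1 / 3600 = 0.9425 hrs


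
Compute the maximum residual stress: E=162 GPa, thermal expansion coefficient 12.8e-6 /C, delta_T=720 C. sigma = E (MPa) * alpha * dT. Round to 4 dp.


sigma = 162*1000 * 12.8e-6 * 720 = 1492.992 MPa


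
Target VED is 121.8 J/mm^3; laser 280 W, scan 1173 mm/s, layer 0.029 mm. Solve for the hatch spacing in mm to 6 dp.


h = 280 / (121.8*1173*0.029) = 0.067579 mm


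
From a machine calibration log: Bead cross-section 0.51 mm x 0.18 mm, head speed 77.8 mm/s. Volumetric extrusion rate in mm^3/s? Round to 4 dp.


Rate = 0.51 * 0.18 * 77.8 = 7.142 mm^3/s


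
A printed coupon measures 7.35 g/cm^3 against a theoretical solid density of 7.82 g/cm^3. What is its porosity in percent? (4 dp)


Porosity = (1-7.35/7.82)*100 = 6.0102 %


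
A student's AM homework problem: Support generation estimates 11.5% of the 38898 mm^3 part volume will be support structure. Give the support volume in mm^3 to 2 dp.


V_support = 38898 * 0.115 = 4473.27 mm^3


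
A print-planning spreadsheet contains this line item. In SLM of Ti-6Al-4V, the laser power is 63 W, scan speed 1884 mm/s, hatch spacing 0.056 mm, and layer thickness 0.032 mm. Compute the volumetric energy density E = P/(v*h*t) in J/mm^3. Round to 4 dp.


E = 63 / (1884*0.056*0.032) = 18.6604 J/mm^3


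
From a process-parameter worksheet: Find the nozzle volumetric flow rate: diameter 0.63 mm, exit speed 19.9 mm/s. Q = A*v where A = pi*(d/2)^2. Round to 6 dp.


A = pi*(0.63/2)^2 = 0.31172453 mm^2
Q = 0.31172453 * 19.9 = 6.203318 mm^3/s


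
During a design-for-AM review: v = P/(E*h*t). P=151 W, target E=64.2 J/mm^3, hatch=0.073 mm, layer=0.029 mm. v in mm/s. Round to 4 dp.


v = 151 / (64.2*0.073*0.029) = 1111.0179 mm/s


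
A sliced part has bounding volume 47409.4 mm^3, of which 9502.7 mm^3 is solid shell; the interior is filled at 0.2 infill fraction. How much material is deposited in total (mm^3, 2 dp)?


V_infill = (47409.4 - 9502.7) * 0.2 = 7581.34
V_total = 9502.7 + 7581.34 = 17084.04 mm^3


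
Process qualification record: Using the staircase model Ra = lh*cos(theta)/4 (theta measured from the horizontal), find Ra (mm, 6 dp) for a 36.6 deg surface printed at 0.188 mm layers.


Ra = 0.188 * cos(36.6) / 4 = 0.037732 mm


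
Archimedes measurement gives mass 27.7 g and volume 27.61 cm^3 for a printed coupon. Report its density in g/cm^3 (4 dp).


rho = 27.7 / 27.61 = 1.0033 g/cm^3


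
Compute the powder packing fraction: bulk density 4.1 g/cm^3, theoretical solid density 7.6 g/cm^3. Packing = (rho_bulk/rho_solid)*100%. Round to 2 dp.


Packing = (4.1/7.6)*100 = 53.95 %


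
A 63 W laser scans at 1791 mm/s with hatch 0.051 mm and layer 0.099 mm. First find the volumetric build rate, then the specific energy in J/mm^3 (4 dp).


Build rate = 1791 * 0.051 * 0.099 = 9.042759 mm^3/s
SE = 63 / 9.042759 = 6.9669 J/mm^3


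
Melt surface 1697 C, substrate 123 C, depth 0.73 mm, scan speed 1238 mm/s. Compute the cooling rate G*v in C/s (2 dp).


G = (1697-123)/0.73 = 2156.16438356 C/mm
CR = 2156.16438356 * 1238 = 2669331.51 C/s


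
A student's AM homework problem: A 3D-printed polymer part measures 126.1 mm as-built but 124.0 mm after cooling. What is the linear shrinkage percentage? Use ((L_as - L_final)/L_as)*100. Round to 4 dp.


Shrinkage = ((126.1-124.0)/126.1)*100 = 1.6653 %


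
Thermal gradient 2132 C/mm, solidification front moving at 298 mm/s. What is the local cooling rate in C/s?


CR = 2132 * 298 = 635336 C/s


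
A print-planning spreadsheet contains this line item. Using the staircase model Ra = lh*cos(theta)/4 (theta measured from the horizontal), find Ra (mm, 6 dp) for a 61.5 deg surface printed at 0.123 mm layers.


Ra = 0.123 * cos(61.5) / 4 = 0.014673 mm


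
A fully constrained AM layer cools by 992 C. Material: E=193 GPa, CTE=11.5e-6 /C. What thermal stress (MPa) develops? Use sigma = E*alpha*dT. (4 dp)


sigma = 193*1000 * 11.5e-6 * 992 = 2201.744 MPa


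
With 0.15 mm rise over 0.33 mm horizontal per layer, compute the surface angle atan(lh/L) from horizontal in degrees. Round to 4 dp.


angle = atan(0.15/0.33) = 24.444 degrees


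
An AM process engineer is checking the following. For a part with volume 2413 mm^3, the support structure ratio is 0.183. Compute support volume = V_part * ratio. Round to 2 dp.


V_support = 2413 * 0.183 = 441.58 mm^3


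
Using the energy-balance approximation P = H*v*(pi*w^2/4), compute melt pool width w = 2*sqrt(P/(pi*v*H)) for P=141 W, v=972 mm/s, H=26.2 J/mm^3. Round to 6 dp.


w = 2*sqrt(141/(pi*972*26.2)) = 0.083962 mm


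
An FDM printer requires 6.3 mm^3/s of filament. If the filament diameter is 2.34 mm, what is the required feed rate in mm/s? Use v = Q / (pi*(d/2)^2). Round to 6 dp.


A = pi*(2.34/2)^2 = 4.300526
v = 6.3 / 4.300526 = 1.464937 mm/s


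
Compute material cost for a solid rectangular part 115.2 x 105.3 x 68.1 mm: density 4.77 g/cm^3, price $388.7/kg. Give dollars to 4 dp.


V = 115.2 * 105.3 * 68.1 = 826091.136 mm^3 = 826.091136 cm^3
Mass = 826.091136 * 4.77 / 1000 = 3.94045472 kg
Cost = 3.94045472 * 388.7 = 1531.6547 $


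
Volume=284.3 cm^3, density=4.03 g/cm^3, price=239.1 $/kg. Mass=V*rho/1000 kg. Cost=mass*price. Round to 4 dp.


Mass = 284.3*4.03/1000 = 1.145729 kg
Cost = 1.145729 * 239.1 = 273.9438 $


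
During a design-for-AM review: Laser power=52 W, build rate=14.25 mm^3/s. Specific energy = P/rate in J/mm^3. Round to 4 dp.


SE = 52 / 14.25 = 3.6491 J/mm^3


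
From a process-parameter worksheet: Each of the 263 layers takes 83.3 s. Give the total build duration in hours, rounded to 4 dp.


t = 263 * 83.3 / 3600 = 6.0855 hrs


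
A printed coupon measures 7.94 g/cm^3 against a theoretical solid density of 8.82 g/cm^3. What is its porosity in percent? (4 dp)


Porosity = (1-7.94/8.82)*100 = 9.9773 %


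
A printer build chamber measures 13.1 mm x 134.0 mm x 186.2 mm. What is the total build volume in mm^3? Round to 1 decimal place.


V = 13.1 * 134.0 * 186.2 = 326855.5 mm^3


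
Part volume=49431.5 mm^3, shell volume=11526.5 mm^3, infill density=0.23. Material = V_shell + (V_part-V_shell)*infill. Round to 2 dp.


V_infill = (49431.5 - 11526.5) * 0.23 = 8718.15
V_total = 11526.5 + 8718.15 = 20244.65 mm^3


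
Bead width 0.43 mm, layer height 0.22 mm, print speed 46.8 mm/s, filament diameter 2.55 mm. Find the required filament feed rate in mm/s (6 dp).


Q = 0.43 * 0.22 * 46.8 = 4.42728 mm^3/s
A_fil = pi*(2.55/2)^2 = 5.10705156 mm^2
v_feed = 4.42728 / 5.10705156 = 0.866895 mm/s


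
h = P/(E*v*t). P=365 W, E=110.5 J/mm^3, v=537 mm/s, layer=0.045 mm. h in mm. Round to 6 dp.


h = 365 / (110.5*537*0.045) = 0.136692 mm


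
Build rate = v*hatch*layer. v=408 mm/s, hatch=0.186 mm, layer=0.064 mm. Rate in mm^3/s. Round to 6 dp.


Rate = 408 * 0.186 * 0.064 = 4.856832 mm^3/s


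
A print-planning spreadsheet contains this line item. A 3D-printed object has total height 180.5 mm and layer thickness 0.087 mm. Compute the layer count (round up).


Layers = ceil(180.5/0.087) = 2075


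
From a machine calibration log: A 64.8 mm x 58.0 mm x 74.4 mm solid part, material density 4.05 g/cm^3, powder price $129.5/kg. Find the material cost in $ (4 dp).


V = 64.8 * 58.0 * 74.4 = 279624.96 mm^3 = 279.62496 cm^3
Mass = 279.62496 * 4.05 / 1000 = 1.13248109 kg
Cost = 1.13248109 * 129.5 = 146.6563 $


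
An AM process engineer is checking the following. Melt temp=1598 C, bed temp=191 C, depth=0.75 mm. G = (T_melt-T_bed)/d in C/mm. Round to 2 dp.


G = (1598-191)/0.75 = 1876.0 C/mm


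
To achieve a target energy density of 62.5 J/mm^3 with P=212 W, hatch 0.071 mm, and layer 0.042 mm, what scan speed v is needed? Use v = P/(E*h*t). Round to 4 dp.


v = 212 / (62.5*0.071*0.042) = 1137.4916 mm/s


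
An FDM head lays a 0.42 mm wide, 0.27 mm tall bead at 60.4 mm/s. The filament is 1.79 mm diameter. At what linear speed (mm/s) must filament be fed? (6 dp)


Q = 0.42 * 0.27 * 60.4 = 6.84936 mm^3/s
A_fil = pi*(1.79/2)^2 = 2.51649426 mm^2
v_feed = 6.84936 / 2.51649426 = 2.721786 mm/s


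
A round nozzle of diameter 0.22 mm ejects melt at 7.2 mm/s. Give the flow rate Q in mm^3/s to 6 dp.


A = pi*(0.22/2)^2 = 0.03801327 mm^2
Q = 0.03801327 * 7.2 = 0.273696 mm^3/s


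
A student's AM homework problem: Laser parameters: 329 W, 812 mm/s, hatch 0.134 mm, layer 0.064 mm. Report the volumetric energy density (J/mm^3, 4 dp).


E = 329 / (812*0.134*0.064) = 47.2449 J/mm^3


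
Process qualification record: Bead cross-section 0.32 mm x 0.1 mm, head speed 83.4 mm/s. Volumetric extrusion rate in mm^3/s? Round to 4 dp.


Rate = 0.32 * 0.1 * 83.4 = 2.6688 mm^3/s


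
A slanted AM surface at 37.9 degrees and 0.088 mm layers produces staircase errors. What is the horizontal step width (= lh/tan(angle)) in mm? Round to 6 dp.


step = 0.088 / tan(37.9) = 0.113041 mm


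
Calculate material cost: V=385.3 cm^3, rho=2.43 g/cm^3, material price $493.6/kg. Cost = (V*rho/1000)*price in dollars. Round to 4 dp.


Mass = 385.3*2.43/1000 = 0.936279 kg
Cost = 0.936279 * 493.6 = 462.1473 $


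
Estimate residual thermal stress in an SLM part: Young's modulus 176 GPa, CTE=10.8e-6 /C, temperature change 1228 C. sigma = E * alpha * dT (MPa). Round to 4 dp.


sigma = 176*1000 * 10.8e-6 * 1228 = 2334.1824 MPa


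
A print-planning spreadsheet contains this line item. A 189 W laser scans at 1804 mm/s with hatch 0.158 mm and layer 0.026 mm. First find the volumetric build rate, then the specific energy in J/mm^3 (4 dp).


Build rate = 1804 * 0.158 * 0.026 = 7.410832 mm^3/s
SE = 189 / 7.410832 = 25.5032 J/mm^3


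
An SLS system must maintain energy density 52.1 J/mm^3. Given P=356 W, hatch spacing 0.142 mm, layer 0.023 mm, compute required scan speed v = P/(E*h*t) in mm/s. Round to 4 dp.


v = 356 / (52.1*0.142*0.023) = 2092.1658 mm/s


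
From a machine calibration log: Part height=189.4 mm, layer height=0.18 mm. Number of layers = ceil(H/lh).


Layers = ceil(189.4/0.18) = 1053


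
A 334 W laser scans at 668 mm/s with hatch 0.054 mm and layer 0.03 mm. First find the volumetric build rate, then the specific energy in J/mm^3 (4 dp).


Build rate = 668 * 0.054 * 0.03 = 1.08216 mm^3/s
SE = 334 / 1.08216 = 308.642 J/mm^3


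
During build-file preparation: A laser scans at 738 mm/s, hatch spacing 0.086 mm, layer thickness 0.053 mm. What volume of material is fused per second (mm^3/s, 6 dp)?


Rate = 738 * 0.086 * 0.053 = 3.363804 mm^3/s


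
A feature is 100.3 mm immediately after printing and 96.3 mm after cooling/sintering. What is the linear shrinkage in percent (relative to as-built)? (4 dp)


Shrinkage = ((100.3-96.3)/100.3)*100 = 3.988 %


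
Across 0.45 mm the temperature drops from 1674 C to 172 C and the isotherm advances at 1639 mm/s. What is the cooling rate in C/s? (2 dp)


G = (1674-172)/0.45 = 3337.77777778 C/mm
CR = 3337.77777778 * 1639 = 5470617.78 C/s


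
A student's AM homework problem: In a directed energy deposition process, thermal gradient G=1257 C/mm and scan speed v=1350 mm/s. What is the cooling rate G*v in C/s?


CR = 1257 * 1350 = 1696950 C/s


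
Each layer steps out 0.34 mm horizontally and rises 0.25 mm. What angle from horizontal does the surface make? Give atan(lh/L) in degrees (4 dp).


angle = atan(0.25/0.34) = 36.3268 degrees


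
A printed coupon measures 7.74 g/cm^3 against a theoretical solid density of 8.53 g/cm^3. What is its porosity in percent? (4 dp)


Porosity = (1-7.74/8.53)*100 = 9.2614 %


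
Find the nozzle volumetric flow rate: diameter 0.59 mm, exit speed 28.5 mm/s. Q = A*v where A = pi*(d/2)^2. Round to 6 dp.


A = pi*(0.59/2)^2 = 0.2733971 mm^2
Q = 0.2733971 * 28.5 = 7.791817 mm^3/s


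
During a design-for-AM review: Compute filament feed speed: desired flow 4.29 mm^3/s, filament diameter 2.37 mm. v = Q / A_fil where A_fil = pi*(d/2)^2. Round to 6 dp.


A = pi*(2.37/2)^2 = 4.411503
v = 4.29 / 4.411503 = 0.972458 mm/s


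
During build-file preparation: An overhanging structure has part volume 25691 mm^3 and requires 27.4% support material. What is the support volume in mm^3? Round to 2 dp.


V_support = 25691 * 0.274 = 7039.33 mm^3


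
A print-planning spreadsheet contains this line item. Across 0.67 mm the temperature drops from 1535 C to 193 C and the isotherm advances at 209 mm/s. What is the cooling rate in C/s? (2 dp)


G = (1535-193)/0.67 = 2002.98507463 C/mm
CR = 2002.98507463 * 209 = 418623.88 C/s


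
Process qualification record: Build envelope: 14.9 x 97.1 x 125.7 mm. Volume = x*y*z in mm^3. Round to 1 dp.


V = 14.9 * 97.1 * 125.7 = 181861.5 mm^3


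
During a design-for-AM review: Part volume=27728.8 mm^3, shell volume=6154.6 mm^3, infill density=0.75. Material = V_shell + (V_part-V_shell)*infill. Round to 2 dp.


V_infill = (27728.8 - 6154.6) * 0.75 = 16180.65
V_total = 6154.6 + 16180.65 = 22335.25 mm^3


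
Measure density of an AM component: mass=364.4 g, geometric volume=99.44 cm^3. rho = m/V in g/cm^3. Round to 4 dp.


rho = 364.4 / 99.44 = 3.6645 g/cm^3


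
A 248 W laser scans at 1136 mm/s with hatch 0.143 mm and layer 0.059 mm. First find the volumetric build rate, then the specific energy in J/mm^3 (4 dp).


Build rate = 1136 * 0.143 * 0.059 = 9.584432 mm^3/s
SE = 248 / 9.584432 = 25.8753 J/mm^3


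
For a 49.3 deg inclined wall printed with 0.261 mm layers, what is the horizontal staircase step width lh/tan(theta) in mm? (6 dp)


step = 0.261 / tan(49.3) = 0.224495 mm


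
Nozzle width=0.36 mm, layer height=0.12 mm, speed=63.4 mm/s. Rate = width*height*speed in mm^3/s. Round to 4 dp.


Rate = 0.36 * 0.12 * 63.4 = 2.7389 mm^3/s


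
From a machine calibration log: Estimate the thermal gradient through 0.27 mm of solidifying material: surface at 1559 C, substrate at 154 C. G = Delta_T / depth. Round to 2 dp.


G = (1559-154)/0.27 = 5203.7 C/mm


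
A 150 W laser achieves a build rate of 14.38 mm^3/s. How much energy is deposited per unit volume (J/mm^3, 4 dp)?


SE = 150 / 14.38 = 10.4312 J/mm^3


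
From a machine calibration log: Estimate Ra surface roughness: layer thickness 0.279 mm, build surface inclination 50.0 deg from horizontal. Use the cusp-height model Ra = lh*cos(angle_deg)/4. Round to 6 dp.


Ra = 0.279 * cos(50.0) / 4 = 0.044834 mm


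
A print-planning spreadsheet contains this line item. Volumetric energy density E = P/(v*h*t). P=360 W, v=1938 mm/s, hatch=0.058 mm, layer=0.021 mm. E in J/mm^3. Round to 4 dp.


E = 360 / (1938*0.058*0.021) = 152.5111 J/mm^3


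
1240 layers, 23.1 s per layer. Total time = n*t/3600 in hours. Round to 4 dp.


t = 1240 * 23.1 / 3600 = 7.9567 hrs


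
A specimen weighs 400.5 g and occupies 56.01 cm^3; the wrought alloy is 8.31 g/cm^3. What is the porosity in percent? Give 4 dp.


rho_part = 400.5 / 56.01 = 7.15050884 g/cm^3
Porosity = (1 - 7.15050884/8.31)*100 = 13.953 %


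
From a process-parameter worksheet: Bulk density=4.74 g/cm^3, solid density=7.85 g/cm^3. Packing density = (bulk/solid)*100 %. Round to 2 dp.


Packing = (4.74/7.85)*100 = 60.38 %


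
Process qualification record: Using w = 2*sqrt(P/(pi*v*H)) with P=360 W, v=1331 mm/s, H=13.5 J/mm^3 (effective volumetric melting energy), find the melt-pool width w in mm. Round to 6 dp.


w = 2*sqrt(360/(pi*1331*13.5)) = 0.159717 mm


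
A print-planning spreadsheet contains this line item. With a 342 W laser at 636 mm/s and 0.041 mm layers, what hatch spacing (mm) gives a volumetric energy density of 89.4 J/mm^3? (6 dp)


h = 342 / (89.4*636*0.041) = 0.146706 mm


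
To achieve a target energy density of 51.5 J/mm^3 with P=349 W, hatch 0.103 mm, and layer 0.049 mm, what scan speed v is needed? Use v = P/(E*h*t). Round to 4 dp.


v = 349 / (51.5*0.103*0.049) = 1342.7183 mm/s


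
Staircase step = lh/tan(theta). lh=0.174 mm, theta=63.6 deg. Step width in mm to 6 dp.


step = 0.174 / tan(63.6) = 0.086374 mm


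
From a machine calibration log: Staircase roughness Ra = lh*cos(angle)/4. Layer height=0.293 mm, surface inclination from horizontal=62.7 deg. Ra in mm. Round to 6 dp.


Ra = 0.293 * cos(62.7) / 4 = 0.033596 mm


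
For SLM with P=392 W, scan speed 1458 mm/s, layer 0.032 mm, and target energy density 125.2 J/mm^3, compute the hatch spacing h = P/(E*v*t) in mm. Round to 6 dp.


h = 392 / (125.2*1458*0.032) = 0.067108 mm


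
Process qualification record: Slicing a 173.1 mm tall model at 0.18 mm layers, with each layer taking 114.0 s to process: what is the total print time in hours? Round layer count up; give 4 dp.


Layers = ceil(173.1/0.18) = 962
t = 962 * 114.0 / 3600 = 30.4633 hrs


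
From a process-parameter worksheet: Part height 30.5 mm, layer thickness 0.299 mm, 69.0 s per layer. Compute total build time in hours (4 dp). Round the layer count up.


Layers = ceil(30.5/0.299) = 103
t = 103 * 69.0 / 3600 = 1.9742 hrs


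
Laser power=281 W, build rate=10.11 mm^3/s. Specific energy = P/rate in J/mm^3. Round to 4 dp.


SE = 281 / 10.11 = 27.7943 J/mm^3


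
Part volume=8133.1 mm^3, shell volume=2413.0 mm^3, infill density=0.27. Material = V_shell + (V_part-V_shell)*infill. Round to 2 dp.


V_infill = (8133.1 - 2413.0) * 0.27 = 1544.43
V_total = 2413.0 + 1544.43 = 3957.43 mm^3


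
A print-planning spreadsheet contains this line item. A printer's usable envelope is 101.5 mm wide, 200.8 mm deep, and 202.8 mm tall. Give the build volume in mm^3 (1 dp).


V = 101.5 * 200.8 * 202.8 = 4133307.4 mm^3


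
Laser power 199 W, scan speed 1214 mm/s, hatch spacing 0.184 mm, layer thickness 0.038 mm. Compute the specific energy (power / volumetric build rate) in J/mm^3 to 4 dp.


Build rate = 1214 * 0.184 * 0.038 = 8.488288 mm^3/s
SE = 199 / 8.488288 = 23.4441 J/mm^3


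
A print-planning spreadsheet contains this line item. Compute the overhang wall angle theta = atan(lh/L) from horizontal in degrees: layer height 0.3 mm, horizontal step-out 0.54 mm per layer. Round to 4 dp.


angle = atan(0.3/0.54) = 29.0546 degrees


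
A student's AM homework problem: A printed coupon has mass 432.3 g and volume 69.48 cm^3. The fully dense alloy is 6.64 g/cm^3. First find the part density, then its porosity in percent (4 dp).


rho_part = 432.3 / 69.48 = 6.22193437 g/cm^3
Porosity = (1 - 6.22193437/6.64)*100 = 6.2962 %


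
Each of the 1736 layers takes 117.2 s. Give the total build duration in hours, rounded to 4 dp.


t = 1736 * 117.2 / 3600 = 56.5164 hrs


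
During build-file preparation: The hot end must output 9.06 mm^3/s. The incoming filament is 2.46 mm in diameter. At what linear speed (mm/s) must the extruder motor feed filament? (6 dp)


A = pi*(2.46/2)^2 = 4.752916
v = 9.06 / 4.752916 = 1.906198 mm/s


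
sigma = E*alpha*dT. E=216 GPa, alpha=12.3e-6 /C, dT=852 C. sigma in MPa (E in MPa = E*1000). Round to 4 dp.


sigma = 216*1000 * 12.3e-6 * 852 = 2263.5936 MPa


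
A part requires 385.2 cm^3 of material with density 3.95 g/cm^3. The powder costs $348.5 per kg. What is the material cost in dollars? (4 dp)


Mass = 385.2*3.95/1000 = 1.52154 kg
Cost = 1.52154 * 348.5 = 530.2567 $


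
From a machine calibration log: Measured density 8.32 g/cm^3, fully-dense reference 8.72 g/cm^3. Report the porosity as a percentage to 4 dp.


Porosity = (1-8.32/8.72)*100 = 4.5872 %


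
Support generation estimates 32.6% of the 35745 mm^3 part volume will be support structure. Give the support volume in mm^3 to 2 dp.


V_support = 35745 * 0.326 = 11652.87 mm^3


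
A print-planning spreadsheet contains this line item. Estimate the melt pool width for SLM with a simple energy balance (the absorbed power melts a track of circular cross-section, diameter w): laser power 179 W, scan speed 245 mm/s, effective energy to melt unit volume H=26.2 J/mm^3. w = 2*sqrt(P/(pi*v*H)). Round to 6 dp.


w = 2*sqrt(179/(pi*245*26.2)) = 0.188429 mm


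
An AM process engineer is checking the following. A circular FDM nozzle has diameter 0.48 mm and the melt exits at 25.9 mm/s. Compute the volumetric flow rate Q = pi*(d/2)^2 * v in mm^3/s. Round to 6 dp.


A = pi*(0.48/2)^2 = 0.18095574 mm^2
Q = 0.18095574 * 25.9 = 4.686754 mm^3/s


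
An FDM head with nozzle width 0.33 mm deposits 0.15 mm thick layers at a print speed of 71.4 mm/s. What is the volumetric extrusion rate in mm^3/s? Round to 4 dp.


Rate = 0.33 * 0.15 * 71.4 = 3.5343 mm^3/s


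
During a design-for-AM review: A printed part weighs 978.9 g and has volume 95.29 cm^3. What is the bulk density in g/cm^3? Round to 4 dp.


rho = 978.9 / 95.29 = 10.2729 g/cm^3


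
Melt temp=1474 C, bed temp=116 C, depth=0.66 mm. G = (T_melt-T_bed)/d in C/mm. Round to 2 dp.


G = (1474-116)/0.66 = 2057.58 C/mm


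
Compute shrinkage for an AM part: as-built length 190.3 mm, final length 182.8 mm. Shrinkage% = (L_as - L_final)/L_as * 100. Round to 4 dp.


Shrinkage = ((190.3-182.8)/190.3)*100 = 3.9411 %


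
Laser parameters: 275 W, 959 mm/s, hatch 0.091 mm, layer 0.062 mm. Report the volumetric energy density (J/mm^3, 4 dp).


E = 275 / (959*0.091*0.062) = 50.8254 J/mm^3


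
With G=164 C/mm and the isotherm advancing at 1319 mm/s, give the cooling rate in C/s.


CR = 164 * 1319 = 216316 C/s


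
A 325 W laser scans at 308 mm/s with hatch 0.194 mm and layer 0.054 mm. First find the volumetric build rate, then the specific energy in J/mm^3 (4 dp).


Build rate = 308 * 0.194 * 0.054 = 3.226608 mm^3/s
SE = 325 / 3.226608 = 100.725 J/mm^3


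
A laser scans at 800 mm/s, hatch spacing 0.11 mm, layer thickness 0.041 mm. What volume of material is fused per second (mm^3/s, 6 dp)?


Rate = 800 * 0.11 * 0.041 = 3.608 mm^3/s


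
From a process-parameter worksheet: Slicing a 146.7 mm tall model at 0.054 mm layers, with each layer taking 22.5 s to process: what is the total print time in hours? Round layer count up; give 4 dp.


Layers = ceil(146.7/0.054) = 2717
t = 2717 * 22.5 / 3600 = 16.9813 hrs


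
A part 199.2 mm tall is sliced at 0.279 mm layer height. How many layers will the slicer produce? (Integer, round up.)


Layers = ceil(199.2/0.279) = 714


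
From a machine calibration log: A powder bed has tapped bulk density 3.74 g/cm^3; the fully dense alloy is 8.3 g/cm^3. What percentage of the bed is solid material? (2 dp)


Packing = (3.74/8.3)*100 = 45.06 %


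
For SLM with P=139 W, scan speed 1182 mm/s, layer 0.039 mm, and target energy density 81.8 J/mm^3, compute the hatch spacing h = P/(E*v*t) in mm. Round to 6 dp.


h = 139 / (81.8*1182*0.039) = 0.036862 mm


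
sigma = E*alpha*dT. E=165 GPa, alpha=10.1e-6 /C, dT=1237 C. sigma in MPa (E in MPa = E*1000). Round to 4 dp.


sigma = 165*1000 * 10.1e-6 * 1237 = 2061.4605 MPa


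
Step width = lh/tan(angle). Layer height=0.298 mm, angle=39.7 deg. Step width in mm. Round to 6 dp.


step = 0.298 / tan(39.7) = 0.358943 mm


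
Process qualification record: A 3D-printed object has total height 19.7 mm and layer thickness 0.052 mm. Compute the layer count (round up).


Layers = ceil(19.7/0.052) = 379


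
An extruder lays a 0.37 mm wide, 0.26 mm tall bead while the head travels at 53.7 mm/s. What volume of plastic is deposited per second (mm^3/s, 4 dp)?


Rate = 0.37 * 0.26 * 53.7 = 5.1659 mm^3/s


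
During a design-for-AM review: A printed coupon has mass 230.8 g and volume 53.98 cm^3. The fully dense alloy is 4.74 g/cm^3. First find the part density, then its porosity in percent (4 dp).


rho_part = 230.8 / 53.98 = 4.27565765 g/cm^3
Porosity = (1 - 4.27565765/4.74)*100 = 9.7963 %


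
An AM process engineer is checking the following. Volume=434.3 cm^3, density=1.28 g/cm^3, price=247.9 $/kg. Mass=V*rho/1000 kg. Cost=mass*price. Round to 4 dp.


Mass = 434.3*1.28/1000 = 0.555904 kg
Cost = 0.555904 * 247.9 = 137.8086 $


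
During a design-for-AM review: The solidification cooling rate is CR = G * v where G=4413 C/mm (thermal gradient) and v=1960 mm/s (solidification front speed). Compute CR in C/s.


CR = 4413 * 1960 = 8649480 C/s


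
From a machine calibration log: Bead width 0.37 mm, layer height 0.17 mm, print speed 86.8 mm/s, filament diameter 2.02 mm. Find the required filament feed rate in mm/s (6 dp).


Q = 0.37 * 0.17 * 86.8 = 5.45972 mm^3/s
A_fil = pi*(2.02/2)^2 = 3.20473867 mm^2
v_feed = 5.45972 / 3.20473867 = 1.70364 mm/s
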